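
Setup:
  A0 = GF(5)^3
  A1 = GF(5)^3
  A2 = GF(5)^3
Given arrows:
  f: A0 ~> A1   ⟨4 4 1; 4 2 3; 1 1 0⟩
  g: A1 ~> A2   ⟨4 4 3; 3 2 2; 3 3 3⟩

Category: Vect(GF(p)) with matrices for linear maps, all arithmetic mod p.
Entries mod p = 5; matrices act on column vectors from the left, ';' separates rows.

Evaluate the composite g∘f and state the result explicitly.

Answer: ⟨0 2 1; 2 3 4; 2 1 2⟩

Derivation:
  e0=⟨1,0,0⟩ f~>⟨4,4,1⟩ g~>⟨0,2,2⟩
  e1=⟨0,1,0⟩ f~>⟨4,2,1⟩ g~>⟨2,3,1⟩
  e2=⟨0,0,1⟩ f~>⟨1,3,0⟩ g~>⟨1,4,2⟩
result: ⟨0 2 1; 2 3 4; 2 1 2⟩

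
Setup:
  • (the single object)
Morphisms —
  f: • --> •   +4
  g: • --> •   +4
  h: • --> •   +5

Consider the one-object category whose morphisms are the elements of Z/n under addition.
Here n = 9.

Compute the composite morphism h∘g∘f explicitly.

  0 +4≡4 +4≡8 +5≡4  (mod 9)
⟦path⟧: +4

Answer: +4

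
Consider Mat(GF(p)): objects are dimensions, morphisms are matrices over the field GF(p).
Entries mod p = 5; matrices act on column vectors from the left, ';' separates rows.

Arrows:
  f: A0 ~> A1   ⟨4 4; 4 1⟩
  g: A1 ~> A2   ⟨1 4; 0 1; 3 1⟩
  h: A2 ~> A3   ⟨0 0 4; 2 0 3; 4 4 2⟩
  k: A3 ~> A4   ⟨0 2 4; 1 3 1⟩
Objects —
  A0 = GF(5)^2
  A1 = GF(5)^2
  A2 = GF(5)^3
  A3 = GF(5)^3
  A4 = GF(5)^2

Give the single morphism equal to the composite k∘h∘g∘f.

  e0=⟨1,0⟩ f~>⟨4,4⟩ g~>⟨0,4,1⟩ h~>⟨4,3,3⟩ k~>⟨3,1⟩
  e1=⟨0,1⟩ f~>⟨4,1⟩ g~>⟨3,1,3⟩ h~>⟨2,0,2⟩ k~>⟨3,4⟩
composite: ⟨3 3; 1 4⟩

Answer: ⟨3 3; 1 4⟩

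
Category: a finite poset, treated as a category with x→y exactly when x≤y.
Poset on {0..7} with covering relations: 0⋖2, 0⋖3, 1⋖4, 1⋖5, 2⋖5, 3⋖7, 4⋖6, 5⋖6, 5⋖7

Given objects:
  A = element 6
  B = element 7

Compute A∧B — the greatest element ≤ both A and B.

Answer: A∧B = 5

Work:
Common predecessors of 6,7: {0,1,2,5}
  0 ⊑ 5
  1 ⊑ 5
  2 ⊑ 5
  5 ⊑ 5
glb = 5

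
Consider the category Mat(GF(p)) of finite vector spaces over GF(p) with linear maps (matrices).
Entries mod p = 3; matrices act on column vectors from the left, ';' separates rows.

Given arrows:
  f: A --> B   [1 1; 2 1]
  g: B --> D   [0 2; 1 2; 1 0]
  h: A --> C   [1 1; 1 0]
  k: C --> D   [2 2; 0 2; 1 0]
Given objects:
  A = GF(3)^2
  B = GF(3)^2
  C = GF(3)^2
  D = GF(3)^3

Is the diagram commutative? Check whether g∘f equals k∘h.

Answer: COMMUTES

Trace:
Path 1 = f;g:
  e0=⟨1,0⟩ f-->⟨1,2⟩ g-->⟨1,2,1⟩
  e1=⟨0,1⟩ f-->⟨1,1⟩ g-->⟨2,0,1⟩
  composite₁ = [1 2; 2 0; 1 1]
Path 2 = h;k:
  e0=⟨1,0⟩ h-->⟨1,1⟩ k-->⟨1,2,1⟩
  e1=⟨0,1⟩ h-->⟨1,0⟩ k-->⟨2,0,1⟩
  composite₂ = [1 2; 2 0; 1 1]
Equal? same morphism ✓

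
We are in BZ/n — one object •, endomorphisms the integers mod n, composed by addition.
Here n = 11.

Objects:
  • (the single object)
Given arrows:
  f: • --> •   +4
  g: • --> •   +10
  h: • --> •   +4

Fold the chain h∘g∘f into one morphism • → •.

Answer: +7

Trace:
  0 +4≡4 +10≡3 +4≡7  (mod 11)
⟦path⟧: +7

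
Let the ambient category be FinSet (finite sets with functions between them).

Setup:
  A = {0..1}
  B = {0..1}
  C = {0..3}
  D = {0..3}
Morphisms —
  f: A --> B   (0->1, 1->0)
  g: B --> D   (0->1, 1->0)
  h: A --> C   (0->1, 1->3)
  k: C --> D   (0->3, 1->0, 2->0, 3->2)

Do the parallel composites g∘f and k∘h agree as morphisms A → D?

Answer: DOES NOT COMMUTE

Work:
Along f;g (path 1):
  0 f-->1 g-->0
  1 f-->0 g-->1
  composite₁ = (0->0, 1->1)
Along h;k (path 2):
  0 h-->1 k-->0
  1 h-->3 k-->2
  composite₂ = (0->0, 1->2)
Equal? distinct morphisms ✗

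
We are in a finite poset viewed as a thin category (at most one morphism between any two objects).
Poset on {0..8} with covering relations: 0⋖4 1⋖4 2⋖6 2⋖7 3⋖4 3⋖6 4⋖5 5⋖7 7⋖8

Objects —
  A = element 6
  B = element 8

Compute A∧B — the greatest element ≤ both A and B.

Answer: NO MEET EXISTS

Work:
{x : x<=A ∧ x<=B} = {2,3}  (A=6, B=8)
  maximal lower bounds 2 and 3 are incomparable: neither 2<=3 nor 3<=2
→ no greatest lower bound exists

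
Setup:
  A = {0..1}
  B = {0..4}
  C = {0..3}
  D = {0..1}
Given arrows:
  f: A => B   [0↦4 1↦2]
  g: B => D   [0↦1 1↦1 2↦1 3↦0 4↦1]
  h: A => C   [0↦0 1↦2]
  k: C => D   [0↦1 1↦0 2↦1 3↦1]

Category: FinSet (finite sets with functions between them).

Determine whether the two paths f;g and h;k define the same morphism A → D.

Answer: COMMUTES

Work:
Path 1 = f;g:
  0 f=>4 g=>1
  1 f=>2 g=>1
  composite₁ = [0↦1 1↦1]
Path 2 = h;k:
  0 h=>0 k=>1
  1 h=>2 k=>1
  composite₂ = [0↦1 1↦1]
Equal? same morphism ✓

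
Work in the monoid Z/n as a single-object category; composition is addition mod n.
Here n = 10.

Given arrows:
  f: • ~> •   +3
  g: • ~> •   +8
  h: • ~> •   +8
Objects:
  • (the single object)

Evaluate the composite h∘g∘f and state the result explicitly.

  0 +3≡3 +8≡1 +8≡9  (mod 10)
⟦path⟧: +9

Answer: +9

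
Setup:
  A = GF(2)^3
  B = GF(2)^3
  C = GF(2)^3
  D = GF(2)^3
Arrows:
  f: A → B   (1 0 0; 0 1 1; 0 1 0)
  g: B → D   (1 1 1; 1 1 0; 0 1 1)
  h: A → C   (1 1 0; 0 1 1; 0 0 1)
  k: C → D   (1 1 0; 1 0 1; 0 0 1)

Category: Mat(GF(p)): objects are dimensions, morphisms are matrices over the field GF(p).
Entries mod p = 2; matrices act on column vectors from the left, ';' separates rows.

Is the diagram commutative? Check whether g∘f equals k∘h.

Answer: COMMUTES

Trace:
Along f;g (path 1):
  e0=(1,0,0) f→(1,0,0) g→(1,1,0)
  e1=(0,1,0) f→(0,1,1) g→(0,1,0)
  e2=(0,0,1) f→(0,1,0) g→(1,1,1)
  composite₁ = (1 0 1; 1 1 1; 0 0 1)
Along h;k (path 2):
  e0=(1,0,0) h→(1,0,0) k→(1,1,0)
  e1=(0,1,0) h→(1,1,0) k→(0,1,0)
  e2=(0,0,1) h→(0,1,1) k→(1,1,1)
  composite₂ = (1 0 1; 1 1 1; 0 0 1)
Equal? same morphism ✓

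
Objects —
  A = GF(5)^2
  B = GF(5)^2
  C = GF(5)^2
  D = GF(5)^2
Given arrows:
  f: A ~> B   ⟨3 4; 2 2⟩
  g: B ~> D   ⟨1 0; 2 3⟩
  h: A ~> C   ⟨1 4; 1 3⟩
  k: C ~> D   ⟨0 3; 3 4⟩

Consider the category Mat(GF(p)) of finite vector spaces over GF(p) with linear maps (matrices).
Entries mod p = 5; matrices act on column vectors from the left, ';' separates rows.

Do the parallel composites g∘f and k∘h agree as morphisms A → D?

Answer: COMMUTES

Derivation:
Along f;g (path 1):
  e0=⟨1,0⟩ f~>⟨3,2⟩ g~>⟨3,2⟩
  e1=⟨0,1⟩ f~>⟨4,2⟩ g~>⟨4,4⟩
  ⟦path⟧₁ = ⟨3 4; 2 4⟩
Along h;k (path 2):
  e0=⟨1,0⟩ h~>⟨1,1⟩ k~>⟨3,2⟩
  e1=⟨0,1⟩ h~>⟨4,3⟩ k~>⟨4,4⟩
  ⟦path⟧₂ = ⟨3 4; 2 4⟩
Equal? YES — commutes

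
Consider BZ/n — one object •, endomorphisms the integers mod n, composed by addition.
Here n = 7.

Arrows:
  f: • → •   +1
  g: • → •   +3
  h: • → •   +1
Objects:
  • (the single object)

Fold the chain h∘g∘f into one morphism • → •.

Answer: +5

Derivation:
  0 +1≡1 +3≡4 +1≡5  (mod 7)
result: +5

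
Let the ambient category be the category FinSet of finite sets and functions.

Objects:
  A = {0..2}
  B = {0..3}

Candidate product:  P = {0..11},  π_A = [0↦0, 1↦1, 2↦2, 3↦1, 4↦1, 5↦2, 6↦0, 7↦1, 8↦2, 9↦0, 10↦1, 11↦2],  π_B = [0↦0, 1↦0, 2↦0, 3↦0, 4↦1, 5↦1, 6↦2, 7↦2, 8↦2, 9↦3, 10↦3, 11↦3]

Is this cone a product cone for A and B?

Answer: NOT A VALID PRODUCT — duplicate pair at indices 1,3

Trace:
|A|·|B| = 3·4 = 12;  |P| = 12
Check the pairing map k ↦ (π_A(k), π_B(k)):
  0 ↦ (0,0)
  1 ↦ (1,0)
  2 ↦ (2,0)
  3 ↦ (1,0)  ✗ repeats pair of k=1
  4 ↦ (1,1)
  5 ↦ (2,1)
  6 ↦ (0,2)
  7 ↦ (1,2)
  8 ↦ (2,2)
  9 ↦ (0,3)
  10 ↦ (1,3)
  11 ↦ (2,3)
distinct pairs in image: 11 / 12 needed
  → (1,0) hit at k=1 and k=3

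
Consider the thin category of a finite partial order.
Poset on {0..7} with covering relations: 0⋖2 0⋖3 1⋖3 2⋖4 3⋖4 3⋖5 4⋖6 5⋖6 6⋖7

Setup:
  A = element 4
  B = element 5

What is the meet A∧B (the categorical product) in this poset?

Answer: A∧B = 3

Work:
Lower bounds of A=4 and B=5: {0,1,3}
  0 <= 3
  1 <= 3
  3 <= 3
glb = 3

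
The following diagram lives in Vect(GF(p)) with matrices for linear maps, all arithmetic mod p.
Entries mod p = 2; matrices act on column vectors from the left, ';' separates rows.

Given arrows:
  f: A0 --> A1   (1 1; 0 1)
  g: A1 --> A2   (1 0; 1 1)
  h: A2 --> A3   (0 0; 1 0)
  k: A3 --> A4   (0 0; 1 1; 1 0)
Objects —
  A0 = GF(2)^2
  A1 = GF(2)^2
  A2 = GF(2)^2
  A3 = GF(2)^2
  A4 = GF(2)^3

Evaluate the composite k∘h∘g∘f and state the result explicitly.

Answer: (0 0; 1 1; 0 0)

Derivation:
  e0=(1,0) f-->(1,0) g-->(1,1) h-->(0,1) k-->(0,1,0)
  e1=(0,1) f-->(1,1) g-->(1,0) h-->(0,1) k-->(0,1,0)
result: (0 0; 1 1; 0 0)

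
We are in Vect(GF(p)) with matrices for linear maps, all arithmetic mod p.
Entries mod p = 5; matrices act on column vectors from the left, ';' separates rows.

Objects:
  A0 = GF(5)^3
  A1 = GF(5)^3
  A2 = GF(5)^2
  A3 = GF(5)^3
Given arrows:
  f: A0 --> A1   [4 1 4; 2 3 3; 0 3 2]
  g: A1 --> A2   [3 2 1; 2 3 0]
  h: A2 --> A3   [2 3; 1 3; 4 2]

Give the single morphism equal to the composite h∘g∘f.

  e0=[1,0,0] f-->[4,2,0] g-->[1,4] h-->[4,3,2]
  e1=[0,1,0] f-->[1,3,3] g-->[2,1] h-->[2,0,0]
  e2=[0,0,1] f-->[4,3,2] g-->[0,2] h-->[1,1,4]
result: [4 2 1; 3 0 1; 2 0 4]

Answer: [4 2 1; 3 0 1; 2 0 4]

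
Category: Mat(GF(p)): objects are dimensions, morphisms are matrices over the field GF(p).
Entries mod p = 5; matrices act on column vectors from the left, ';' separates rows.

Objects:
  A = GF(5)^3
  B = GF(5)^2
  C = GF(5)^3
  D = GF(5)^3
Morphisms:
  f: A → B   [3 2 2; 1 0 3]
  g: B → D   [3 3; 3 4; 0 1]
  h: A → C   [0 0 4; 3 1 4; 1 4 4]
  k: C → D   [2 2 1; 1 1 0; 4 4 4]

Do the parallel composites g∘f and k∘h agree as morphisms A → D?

Answer: COMMUTES

Trace:
1) trace f;g:
  e0=⟨1,0,0⟩ f→⟨3,1⟩ g→⟨2,3,1⟩
  e1=⟨0,1,0⟩ f→⟨2,0⟩ g→⟨1,1,0⟩
  e2=⟨0,0,1⟩ f→⟨2,3⟩ g→⟨0,3,3⟩
  composite₁ = [2 1 0; 3 1 3; 1 0 3]
2) trace h;k:
  e0=⟨1,0,0⟩ h→⟨0,3,1⟩ k→⟨2,3,1⟩
  e1=⟨0,1,0⟩ h→⟨0,1,4⟩ k→⟨1,1,0⟩
  e2=⟨0,0,1⟩ h→⟨4,4,4⟩ k→⟨0,3,3⟩
  composite₂ = [2 1 0; 3 1 3; 1 0 3]
Equal? same morphism ✓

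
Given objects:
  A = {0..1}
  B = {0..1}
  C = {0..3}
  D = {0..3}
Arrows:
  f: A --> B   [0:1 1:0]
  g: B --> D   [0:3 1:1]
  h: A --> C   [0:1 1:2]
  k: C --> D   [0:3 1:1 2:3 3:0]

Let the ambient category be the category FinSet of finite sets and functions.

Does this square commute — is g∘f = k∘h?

Answer: COMMUTES

Derivation:
Along f;g (path 1):
  0 f-->1 g-->1
  1 f-->0 g-->3
  composite₁ = [0:1 1:3]
Along h;k (path 2):
  0 h-->1 k-->1
  1 h-->2 k-->3
  composite₂ = [0:1 1:3]
Equal? same morphism ✓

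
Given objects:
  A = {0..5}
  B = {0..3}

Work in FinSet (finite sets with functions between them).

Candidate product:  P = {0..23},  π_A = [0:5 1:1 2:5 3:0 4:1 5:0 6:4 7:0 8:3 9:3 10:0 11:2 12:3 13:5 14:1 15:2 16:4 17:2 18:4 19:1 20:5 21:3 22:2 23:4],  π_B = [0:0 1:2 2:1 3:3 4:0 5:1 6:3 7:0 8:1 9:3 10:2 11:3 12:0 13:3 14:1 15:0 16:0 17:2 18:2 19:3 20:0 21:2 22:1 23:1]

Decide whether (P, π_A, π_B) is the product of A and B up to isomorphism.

|A|·|B| = 6·4 = 24;  |P| = 24
Check the pairing map k ↦ (π_A(k), π_B(k)):
  0 : (5,0)
  1 : (1,2)
  2 : (5,1)
  3 : (0,3)
  4 : (1,0)
  5 : (0,1)
  6 : (4,3)
  7 : (0,0)
  8 : (3,1)
  9 : (3,3)
  10 : (0,2)
  11 : (2,3)
  12 : (3,0)
  13 : (5,3)
  14 : (1,1)
  15 : (2,0)
  16 : (4,0)
  17 : (2,2)
  18 : (4,2)
  19 : (1,3)
  20 : (5,0)  ✗ repeats pair of k=0
  21 : (3,2)
  22 : (2,1)
  23 : (4,1)
distinct pairs in image: 23 / 24 needed
  → (5,0) hit at k=0 and k=20

Answer: NOT A VALID PRODUCT — duplicate pair at indices 0,20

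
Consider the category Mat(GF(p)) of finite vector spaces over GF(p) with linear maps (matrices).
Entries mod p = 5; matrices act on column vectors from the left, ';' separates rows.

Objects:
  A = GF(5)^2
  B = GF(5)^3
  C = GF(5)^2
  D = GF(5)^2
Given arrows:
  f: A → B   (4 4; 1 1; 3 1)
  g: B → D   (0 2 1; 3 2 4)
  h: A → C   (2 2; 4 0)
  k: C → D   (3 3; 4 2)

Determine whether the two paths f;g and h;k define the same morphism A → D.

Along f;g (path 1):
  e0=(1,0) f→(4,1,3) g→(0,1)
  e1=(0,1) f→(4,1,1) g→(3,3)
  result₁ = (0 3; 1 3)
Along h;k (path 2):
  e0=(1,0) h→(2,4) k→(3,1)
  e1=(0,1) h→(2,0) k→(1,3)
  result₂ = (3 1; 1 3)
Equal? NO — does not commute

Answer: DOES NOT COMMUTE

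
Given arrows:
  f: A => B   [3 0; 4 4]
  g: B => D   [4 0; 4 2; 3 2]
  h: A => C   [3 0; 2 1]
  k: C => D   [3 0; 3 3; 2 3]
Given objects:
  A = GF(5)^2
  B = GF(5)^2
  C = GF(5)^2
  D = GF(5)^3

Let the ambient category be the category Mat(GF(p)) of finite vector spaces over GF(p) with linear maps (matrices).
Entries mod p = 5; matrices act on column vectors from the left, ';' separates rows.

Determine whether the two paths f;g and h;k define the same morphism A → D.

Answer: DOES NOT COMMUTE

Trace:
1) trace f;g:
  e0=⟨1,0⟩ f=>⟨3,4⟩ g=>⟨2,0,2⟩
  e1=⟨0,1⟩ f=>⟨0,4⟩ g=>⟨0,3,3⟩
  composite₁ = [2 0; 0 3; 2 3]
2) trace h;k:
  e0=⟨1,0⟩ h=>⟨3,2⟩ k=>⟨4,0,2⟩
  e1=⟨0,1⟩ h=>⟨0,1⟩ k=>⟨0,3,3⟩
  composite₂ = [4 0; 0 3; 2 3]
Equal? distinct morphisms ✗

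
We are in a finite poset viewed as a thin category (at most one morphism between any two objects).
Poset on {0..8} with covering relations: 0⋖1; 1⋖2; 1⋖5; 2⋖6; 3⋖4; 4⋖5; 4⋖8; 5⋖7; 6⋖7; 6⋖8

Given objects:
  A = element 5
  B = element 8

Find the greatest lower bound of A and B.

Lower bounds of A=5 and B=8: {0,1,3,4}
  maximal lower bounds 1 and 4 are incomparable: neither 1≤4 nor 4≤1
→ no greatest lower bound exists

Answer: NO MEET EXISTS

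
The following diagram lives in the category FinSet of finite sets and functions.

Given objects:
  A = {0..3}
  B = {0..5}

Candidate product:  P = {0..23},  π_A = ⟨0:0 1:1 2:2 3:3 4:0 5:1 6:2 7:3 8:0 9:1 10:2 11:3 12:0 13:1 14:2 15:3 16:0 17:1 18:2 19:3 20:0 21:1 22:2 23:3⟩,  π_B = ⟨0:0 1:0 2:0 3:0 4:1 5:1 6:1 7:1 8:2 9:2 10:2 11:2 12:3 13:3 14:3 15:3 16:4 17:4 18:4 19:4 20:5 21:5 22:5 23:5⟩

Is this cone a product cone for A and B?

|A|·|B| = 4·6 = 24;  |P| = 24
Check the pairing map k ↦ (π_A(k), π_B(k)):
  0 : (0,0)
  1 : (1,0)
  2 : (2,0)
  3 : (3,0)
  4 : (0,1)
  5 : (1,1)
  6 : (2,1)
  7 : (3,1)
  8 : (0,2)
  9 : (1,2)
  10 : (2,2)
  11 : (3,2)
  12 : (0,3)
  13 : (1,3)
  14 : (2,3)
  15 : (3,3)
  16 : (0,4)
  17 : (1,4)
  18 : (2,4)
  19 : (3,4)
  20 : (0,5)
  21 : (1,5)
  22 : (2,5)
  23 : (3,5)
distinct pairs in image: 24 / 24 needed
  → bijection onto A×B; projections well-typed.

Answer: VALID PRODUCT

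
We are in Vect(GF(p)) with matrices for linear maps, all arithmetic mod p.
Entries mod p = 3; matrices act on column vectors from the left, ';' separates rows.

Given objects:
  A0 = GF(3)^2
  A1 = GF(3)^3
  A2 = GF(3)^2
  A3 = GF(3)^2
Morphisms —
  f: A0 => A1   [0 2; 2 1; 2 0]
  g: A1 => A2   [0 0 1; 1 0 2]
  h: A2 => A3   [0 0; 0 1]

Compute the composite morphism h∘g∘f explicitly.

Answer: [0 0; 1 2]

Trace:
  e0=[1,0] f=>[0,2,2] g=>[2,1] h=>[0,1]
  e1=[0,1] f=>[2,1,0] g=>[0,2] h=>[0,2]
composite: [0 0; 1 2]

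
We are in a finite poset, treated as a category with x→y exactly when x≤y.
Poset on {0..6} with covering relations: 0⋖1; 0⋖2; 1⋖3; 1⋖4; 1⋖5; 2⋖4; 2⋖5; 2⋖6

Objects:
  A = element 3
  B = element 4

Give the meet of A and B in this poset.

Answer: A∧B = 1

Derivation:
{x : x≤A ∧ x≤B} = {0,1}  (A=3, B=4)
  0 ≤ 1
  1 ≤ 1
glb = 1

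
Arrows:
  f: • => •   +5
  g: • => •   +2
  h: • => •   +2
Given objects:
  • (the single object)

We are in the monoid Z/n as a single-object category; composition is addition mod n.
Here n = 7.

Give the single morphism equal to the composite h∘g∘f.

  0 +5≡5 +2≡0 +2≡2  (mod 7)
⟦path⟧: +2

Answer: +2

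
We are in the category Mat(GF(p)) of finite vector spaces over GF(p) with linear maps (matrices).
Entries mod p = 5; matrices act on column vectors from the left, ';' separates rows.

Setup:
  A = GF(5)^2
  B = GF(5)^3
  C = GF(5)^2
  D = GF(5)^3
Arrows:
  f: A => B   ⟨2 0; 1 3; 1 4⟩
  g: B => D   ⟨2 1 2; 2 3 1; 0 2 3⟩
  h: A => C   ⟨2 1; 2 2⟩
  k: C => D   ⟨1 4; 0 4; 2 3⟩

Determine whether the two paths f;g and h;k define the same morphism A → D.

Along f;g (path 1):
  e0=(1,0) f=>(2,1,1) g=>(2,3,0)
  e1=(0,1) f=>(0,3,4) g=>(1,3,3)
  result₁ = ⟨2 1; 3 3; 0 3⟩
Along h;k (path 2):
  e0=(1,0) h=>(2,2) k=>(0,3,0)
  e1=(0,1) h=>(1,2) k=>(4,3,3)
  result₂ = ⟨0 4; 3 3; 0 3⟩
Equal? distinct morphisms ✗

Answer: DOES NOT COMMUTE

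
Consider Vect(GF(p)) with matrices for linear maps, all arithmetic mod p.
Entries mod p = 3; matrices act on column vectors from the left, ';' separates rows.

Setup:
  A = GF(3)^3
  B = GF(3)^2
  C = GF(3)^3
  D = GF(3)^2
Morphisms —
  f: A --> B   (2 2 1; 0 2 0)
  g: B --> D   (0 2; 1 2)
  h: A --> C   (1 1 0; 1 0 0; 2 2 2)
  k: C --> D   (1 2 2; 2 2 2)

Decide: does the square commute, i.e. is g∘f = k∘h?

Along f;g (path 1):
  e0=⟨1,0,0⟩ f-->⟨2,0⟩ g-->⟨0,2⟩
  e1=⟨0,1,0⟩ f-->⟨2,2⟩ g-->⟨1,0⟩
  e2=⟨0,0,1⟩ f-->⟨1,0⟩ g-->⟨0,1⟩
  composite₁ = (0 1 0; 2 0 1)
Along h;k (path 2):
  e0=⟨1,0,0⟩ h-->⟨1,1,2⟩ k-->⟨1,2⟩
  e1=⟨0,1,0⟩ h-->⟨1,0,2⟩ k-->⟨2,0⟩
  e2=⟨0,0,1⟩ h-->⟨0,0,2⟩ k-->⟨1,1⟩
  composite₂ = (1 2 1; 2 0 1)
Equal? distinct morphisms ✗

Answer: DOES NOT COMMUTE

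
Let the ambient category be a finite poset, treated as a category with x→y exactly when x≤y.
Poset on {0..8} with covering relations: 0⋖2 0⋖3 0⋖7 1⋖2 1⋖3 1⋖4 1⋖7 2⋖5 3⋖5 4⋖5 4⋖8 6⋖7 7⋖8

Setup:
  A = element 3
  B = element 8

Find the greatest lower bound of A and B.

Answer: NO MEET EXISTS

Derivation:
Lower bounds of A=3 and B=8: {0,1}
  maximal lower bounds 0 and 1 are incomparable: neither 0<=1 nor 1<=0
→ no greatest lower bound exists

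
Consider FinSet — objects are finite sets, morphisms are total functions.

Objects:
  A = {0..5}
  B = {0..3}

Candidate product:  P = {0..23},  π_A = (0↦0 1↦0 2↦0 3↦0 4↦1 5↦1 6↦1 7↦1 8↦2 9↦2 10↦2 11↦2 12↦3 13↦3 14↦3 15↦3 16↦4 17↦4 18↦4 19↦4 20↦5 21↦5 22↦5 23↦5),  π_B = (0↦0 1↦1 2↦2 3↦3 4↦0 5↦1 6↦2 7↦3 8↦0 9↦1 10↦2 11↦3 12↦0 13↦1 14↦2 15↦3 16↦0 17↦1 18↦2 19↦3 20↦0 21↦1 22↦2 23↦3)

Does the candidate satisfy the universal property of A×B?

|A|·|B| = 6·4 = 24;  |P| = 24
Check the pairing map k ↦ (π_A(k), π_B(k)):
  0 ↦ (0,0)
  1 ↦ (0,1)
  2 ↦ (0,2)
  3 ↦ (0,3)
  4 ↦ (1,0)
  5 ↦ (1,1)
  6 ↦ (1,2)
  7 ↦ (1,3)
  8 ↦ (2,0)
  9 ↦ (2,1)
  10 ↦ (2,2)
  11 ↦ (2,3)
  12 ↦ (3,0)
  13 ↦ (3,1)
  14 ↦ (3,2)
  15 ↦ (3,3)
  16 ↦ (4,0)
  17 ↦ (4,1)
  18 ↦ (4,2)
  19 ↦ (4,3)
  20 ↦ (5,0)
  21 ↦ (5,1)
  22 ↦ (5,2)
  23 ↦ (5,3)
distinct pairs in image: 24 / 24 needed
  → bijection onto A×B; projections well-typed.

Answer: VALID PRODUCT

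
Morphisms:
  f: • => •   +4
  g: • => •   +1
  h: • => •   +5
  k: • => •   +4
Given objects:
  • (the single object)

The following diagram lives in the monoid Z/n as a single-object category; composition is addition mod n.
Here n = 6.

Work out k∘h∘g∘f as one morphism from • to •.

  0 +4≡4 +1≡5 +5≡4 +4≡2  (mod 6)
⟦path⟧: +2

Answer: +2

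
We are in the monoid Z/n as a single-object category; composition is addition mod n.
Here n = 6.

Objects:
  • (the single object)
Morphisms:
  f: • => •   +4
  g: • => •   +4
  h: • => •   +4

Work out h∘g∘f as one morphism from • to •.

  0 +4≡4 +4≡2 +4≡0  (mod 6)
result: +0

Answer: +0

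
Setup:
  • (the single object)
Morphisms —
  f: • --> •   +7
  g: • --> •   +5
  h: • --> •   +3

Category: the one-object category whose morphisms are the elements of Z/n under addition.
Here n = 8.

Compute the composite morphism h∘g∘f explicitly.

Answer: +7

Trace:
  0 +7≡7 +5≡4 +3≡7  (mod 8)
composite: +7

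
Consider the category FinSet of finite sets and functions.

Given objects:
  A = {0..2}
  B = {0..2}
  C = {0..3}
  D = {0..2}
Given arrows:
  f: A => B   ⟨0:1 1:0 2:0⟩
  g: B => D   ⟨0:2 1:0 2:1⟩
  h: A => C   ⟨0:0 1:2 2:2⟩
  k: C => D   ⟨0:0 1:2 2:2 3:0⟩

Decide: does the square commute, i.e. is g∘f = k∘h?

Answer: COMMUTES

Derivation:
Along f;g (path 1):
  0 f=>1 g=>0
  1 f=>0 g=>2
  2 f=>0 g=>2
  composite₁ = ⟨0:0 1:2 2:2⟩
Along h;k (path 2):
  0 h=>0 k=>0
  1 h=>2 k=>2
  2 h=>2 k=>2
  composite₂ = ⟨0:0 1:2 2:2⟩
Equal? same morphism ✓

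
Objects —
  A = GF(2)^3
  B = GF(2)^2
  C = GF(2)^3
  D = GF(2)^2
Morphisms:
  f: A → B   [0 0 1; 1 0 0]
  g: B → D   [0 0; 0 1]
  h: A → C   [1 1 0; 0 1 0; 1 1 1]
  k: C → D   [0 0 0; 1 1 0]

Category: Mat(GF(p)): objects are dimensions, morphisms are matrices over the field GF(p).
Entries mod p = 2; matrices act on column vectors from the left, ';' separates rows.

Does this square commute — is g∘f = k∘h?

1) trace f;g:
  e0=[1,0,0] f→[0,1] g→[0,1]
  e1=[0,1,0] f→[0,0] g→[0,0]
  e2=[0,0,1] f→[1,0] g→[0,0]
  ⟦path⟧₁ = [0 0 0; 1 0 0]
2) trace h;k:
  e0=[1,0,0] h→[1,0,1] k→[0,1]
  e1=[0,1,0] h→[1,1,1] k→[0,0]
  e2=[0,0,1] h→[0,0,1] k→[0,0]
  ⟦path⟧₂ = [0 0 0; 1 0 0]
Equal? YES — commutes

Answer: COMMUTES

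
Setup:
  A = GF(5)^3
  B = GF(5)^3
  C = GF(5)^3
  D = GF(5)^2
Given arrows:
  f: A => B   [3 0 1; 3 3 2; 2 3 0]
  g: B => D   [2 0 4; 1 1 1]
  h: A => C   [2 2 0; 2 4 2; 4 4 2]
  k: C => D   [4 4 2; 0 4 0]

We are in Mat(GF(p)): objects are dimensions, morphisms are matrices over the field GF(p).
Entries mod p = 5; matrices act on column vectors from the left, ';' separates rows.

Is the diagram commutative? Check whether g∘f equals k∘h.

Along f;g (path 1):
  e0=[1,0,0] f=>[3,3,2] g=>[4,3]
  e1=[0,1,0] f=>[0,3,3] g=>[2,1]
  e2=[0,0,1] f=>[1,2,0] g=>[2,3]
  ⟦path⟧₁ = [4 2 2; 3 1 3]
Along h;k (path 2):
  e0=[1,0,0] h=>[2,2,4] k=>[4,3]
  e1=[0,1,0] h=>[2,4,4] k=>[2,1]
  e2=[0,0,1] h=>[0,2,2] k=>[2,3]
  ⟦path⟧₂ = [4 2 2; 3 1 3]
Equal? YES — commutes

Answer: COMMUTES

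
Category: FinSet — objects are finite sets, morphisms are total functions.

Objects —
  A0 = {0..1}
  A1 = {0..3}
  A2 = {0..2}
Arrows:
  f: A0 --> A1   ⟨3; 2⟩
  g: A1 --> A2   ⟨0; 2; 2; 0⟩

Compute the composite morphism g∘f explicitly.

Answer: ⟨0; 2⟩

Trace:
  0 f-->3 g-->0
  1 f-->2 g-->2
result: ⟨0; 2⟩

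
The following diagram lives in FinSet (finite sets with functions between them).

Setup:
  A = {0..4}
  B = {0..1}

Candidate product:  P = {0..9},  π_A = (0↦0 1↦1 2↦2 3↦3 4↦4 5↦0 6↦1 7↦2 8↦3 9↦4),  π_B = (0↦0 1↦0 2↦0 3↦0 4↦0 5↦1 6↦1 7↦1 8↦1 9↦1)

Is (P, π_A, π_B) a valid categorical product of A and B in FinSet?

Answer: VALID PRODUCT

Trace:
|A|·|B| = 5·2 = 10;  |P| = 10
Check the pairing map k ↦ (π_A(k), π_B(k)):
  0 ↦ (0,0)
  1 ↦ (1,0)
  2 ↦ (2,0)
  3 ↦ (3,0)
  4 ↦ (4,0)
  5 ↦ (0,1)
  6 ↦ (1,1)
  7 ↦ (2,1)
  8 ↦ (3,1)
  9 ↦ (4,1)
distinct pairs in image: 10 / 10 needed
  → bijection onto A×B; projections well-typed.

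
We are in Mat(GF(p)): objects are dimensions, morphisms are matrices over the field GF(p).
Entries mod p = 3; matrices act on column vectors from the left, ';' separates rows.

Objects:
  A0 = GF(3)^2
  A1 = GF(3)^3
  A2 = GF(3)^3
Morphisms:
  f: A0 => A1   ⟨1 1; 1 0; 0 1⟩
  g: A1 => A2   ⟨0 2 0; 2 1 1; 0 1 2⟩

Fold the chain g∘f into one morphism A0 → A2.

  e0=(1,0) f=>(1,1,0) g=>(2,0,1)
  e1=(0,1) f=>(1,0,1) g=>(0,0,2)
result: ⟨2 0; 0 0; 1 2⟩

Answer: ⟨2 0; 0 0; 1 2⟩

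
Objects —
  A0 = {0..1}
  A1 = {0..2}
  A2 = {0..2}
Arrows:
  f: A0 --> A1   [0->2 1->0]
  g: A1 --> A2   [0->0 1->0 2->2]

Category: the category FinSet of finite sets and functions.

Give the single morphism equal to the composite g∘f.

  0 f-->2 g-->2
  1 f-->0 g-->0
result: [0->2 1->0]

Answer: [0->2 1->0]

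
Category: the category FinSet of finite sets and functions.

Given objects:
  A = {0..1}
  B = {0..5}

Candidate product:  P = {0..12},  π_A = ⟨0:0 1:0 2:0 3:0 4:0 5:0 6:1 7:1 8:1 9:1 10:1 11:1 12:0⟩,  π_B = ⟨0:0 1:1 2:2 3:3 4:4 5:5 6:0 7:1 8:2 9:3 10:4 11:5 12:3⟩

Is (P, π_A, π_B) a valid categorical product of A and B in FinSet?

Answer: NOT A VALID PRODUCT — |P|=13 ≠ |A|·|B|=12

Derivation:
|A|·|B| = 2·6 = 12;  |P| = 13
  → cardinalities differ; no bijection possible.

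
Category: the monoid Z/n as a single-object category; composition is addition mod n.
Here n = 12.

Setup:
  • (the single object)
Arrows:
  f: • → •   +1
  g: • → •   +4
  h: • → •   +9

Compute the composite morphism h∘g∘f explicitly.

Answer: +2

Derivation:
  0 +1≡1 +4≡5 +9≡2  (mod 12)
result: +2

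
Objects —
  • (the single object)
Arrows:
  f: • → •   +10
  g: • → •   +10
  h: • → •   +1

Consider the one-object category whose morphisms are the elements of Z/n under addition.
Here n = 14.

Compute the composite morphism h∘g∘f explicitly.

  0 +10≡10 +10≡6 +1≡7  (mod 14)
composite: +7

Answer: +7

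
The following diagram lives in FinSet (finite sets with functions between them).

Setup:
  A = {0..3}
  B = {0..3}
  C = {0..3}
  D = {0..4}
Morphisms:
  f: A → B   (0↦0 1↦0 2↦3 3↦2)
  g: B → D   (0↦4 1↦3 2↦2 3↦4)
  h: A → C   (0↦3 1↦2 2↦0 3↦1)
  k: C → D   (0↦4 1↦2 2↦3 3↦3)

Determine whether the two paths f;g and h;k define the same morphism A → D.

1) trace f;g:
  0 f→0 g→4
  1 f→0 g→4
  2 f→3 g→4
  3 f→2 g→2
  composite₁ = (0↦4 1↦4 2↦4 3↦2)
2) trace h;k:
  0 h→3 k→3
  1 h→2 k→3
  2 h→0 k→4
  3 h→1 k→2
  composite₂ = (0↦3 1↦3 2↦4 3↦2)
Equal? NO — does not commute

Answer: DOES NOT COMMUTE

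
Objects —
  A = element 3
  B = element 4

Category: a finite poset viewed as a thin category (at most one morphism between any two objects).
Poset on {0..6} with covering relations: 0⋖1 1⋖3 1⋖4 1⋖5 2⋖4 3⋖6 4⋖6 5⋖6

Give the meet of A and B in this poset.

Common predecessors of 3,4: {0,1}
  0 ⊑ 1
  1 ⊑ 1
glb = 1

Answer: A∧B = 1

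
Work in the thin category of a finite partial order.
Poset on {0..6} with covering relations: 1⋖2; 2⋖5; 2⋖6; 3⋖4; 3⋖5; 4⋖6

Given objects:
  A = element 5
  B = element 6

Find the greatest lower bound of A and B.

Answer: NO MEET EXISTS

Derivation:
Lower bounds of A=5 and B=6: {1,2,3}
  maximal lower bounds 2 and 3 are incomparable: neither 2⊑3 nor 3⊑2
→ no greatest lower bound exists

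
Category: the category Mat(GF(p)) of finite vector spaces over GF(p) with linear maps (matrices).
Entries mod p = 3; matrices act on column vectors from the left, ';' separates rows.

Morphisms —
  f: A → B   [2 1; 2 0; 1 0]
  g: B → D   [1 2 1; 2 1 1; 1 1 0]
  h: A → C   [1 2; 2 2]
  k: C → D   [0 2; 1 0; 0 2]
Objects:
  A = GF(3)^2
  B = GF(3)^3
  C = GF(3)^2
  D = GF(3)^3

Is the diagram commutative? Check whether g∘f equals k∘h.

1) trace f;g:
  e0=(1,0) f→(2,2,1) g→(1,1,1)
  e1=(0,1) f→(1,0,0) g→(1,2,1)
  result₁ = [1 1; 1 2; 1 1]
2) trace h;k:
  e0=(1,0) h→(1,2) k→(1,1,1)
  e1=(0,1) h→(2,2) k→(1,2,1)
  result₂ = [1 1; 1 2; 1 1]
Equal? equal; square commutes

Answer: COMMUTES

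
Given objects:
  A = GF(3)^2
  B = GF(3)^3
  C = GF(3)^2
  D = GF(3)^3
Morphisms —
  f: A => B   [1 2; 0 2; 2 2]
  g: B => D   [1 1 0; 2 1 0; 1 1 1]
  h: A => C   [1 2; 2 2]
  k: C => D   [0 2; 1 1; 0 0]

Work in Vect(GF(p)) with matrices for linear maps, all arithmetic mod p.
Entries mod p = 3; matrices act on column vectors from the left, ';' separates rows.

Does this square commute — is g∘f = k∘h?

Answer: DOES NOT COMMUTE

Derivation:
Path 1 = f;g:
  e0=⟨1,0⟩ f=>⟨1,0,2⟩ g=>⟨1,2,0⟩
  e1=⟨0,1⟩ f=>⟨2,2,2⟩ g=>⟨1,0,0⟩
  composite₁ = [1 1; 2 0; 0 0]
Path 2 = h;k:
  e0=⟨1,0⟩ h=>⟨1,2⟩ k=>⟨1,0,0⟩
  e1=⟨0,1⟩ h=>⟨2,2⟩ k=>⟨1,1,0⟩
  composite₂ = [1 1; 0 1; 0 0]
Equal? distinct morphisms ✗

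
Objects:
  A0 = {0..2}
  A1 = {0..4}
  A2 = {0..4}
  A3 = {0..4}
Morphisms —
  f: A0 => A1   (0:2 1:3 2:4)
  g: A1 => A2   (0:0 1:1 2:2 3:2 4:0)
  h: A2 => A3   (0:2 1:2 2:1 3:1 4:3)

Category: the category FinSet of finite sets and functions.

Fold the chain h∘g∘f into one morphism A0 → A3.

Answer: (0:1 1:1 2:2)

Derivation:
  0 f=>2 g=>2 h=>1
  1 f=>3 g=>2 h=>1
  2 f=>4 g=>0 h=>2
⟦path⟧: (0:1 1:1 2:2)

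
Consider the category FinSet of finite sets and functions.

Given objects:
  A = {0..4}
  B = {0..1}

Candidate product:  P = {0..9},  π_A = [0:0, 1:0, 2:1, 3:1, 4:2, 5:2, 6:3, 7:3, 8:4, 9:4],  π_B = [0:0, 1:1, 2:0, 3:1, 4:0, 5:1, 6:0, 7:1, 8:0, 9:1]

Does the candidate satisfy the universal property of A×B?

|A|·|B| = 5·2 = 10;  |P| = 10
Check the pairing map k ↦ (π_A(k), π_B(k)):
  0 : (0,0)
  1 : (0,1)
  2 : (1,0)
  3 : (1,1)
  4 : (2,0)
  5 : (2,1)
  6 : (3,0)
  7 : (3,1)
  8 : (4,0)
  9 : (4,1)
distinct pairs in image: 10 / 10 needed
  → bijection onto A×B; projections well-typed.

Answer: VALID PRODUCT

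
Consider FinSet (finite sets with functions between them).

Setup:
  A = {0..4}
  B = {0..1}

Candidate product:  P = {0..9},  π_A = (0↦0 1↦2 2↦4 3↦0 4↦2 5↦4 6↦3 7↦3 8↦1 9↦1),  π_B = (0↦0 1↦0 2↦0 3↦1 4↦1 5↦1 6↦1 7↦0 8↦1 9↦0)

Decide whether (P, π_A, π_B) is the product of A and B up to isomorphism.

|A|·|B| = 5·2 = 10;  |P| = 10
Check the pairing map k ↦ (π_A(k), π_B(k)):
  0 ↦ (0,0)
  1 ↦ (2,0)
  2 ↦ (4,0)
  3 ↦ (0,1)
  4 ↦ (2,1)
  5 ↦ (4,1)
  6 ↦ (3,1)
  7 ↦ (3,0)
  8 ↦ (1,1)
  9 ↦ (1,0)
distinct pairs in image: 10 / 10 needed
  → bijection onto A×B; projections well-typed.

Answer: VALID PRODUCT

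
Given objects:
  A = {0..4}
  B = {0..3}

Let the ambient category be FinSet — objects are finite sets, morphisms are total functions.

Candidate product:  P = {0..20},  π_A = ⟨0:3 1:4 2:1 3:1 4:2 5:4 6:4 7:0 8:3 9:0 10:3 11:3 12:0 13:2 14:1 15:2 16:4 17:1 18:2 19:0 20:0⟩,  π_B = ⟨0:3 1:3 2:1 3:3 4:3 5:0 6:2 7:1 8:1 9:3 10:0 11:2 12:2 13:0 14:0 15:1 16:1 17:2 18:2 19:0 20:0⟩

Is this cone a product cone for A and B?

Answer: NOT A VALID PRODUCT — |P|=21 ≠ |A|·|B|=20

Derivation:
|A|·|B| = 5·4 = 20;  |P| = 21
  → cardinalities differ; no bijection possible.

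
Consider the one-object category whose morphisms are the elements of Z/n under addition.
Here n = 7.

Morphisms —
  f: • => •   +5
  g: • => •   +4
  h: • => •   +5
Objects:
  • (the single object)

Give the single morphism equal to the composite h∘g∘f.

Answer: +0

Derivation:
  0 +5≡5 +4≡2 +5≡0  (mod 7)
composite: +0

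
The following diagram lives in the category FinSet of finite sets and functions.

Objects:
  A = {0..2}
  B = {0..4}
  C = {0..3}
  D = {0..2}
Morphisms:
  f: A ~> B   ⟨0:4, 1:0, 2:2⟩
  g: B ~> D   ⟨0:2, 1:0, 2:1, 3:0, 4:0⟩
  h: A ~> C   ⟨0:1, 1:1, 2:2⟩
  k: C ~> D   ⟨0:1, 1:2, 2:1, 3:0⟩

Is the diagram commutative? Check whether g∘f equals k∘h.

Along f;g (path 1):
  0 f~>4 g~>0
  1 f~>0 g~>2
  2 f~>2 g~>1
  composite₁ = ⟨0:0, 1:2, 2:1⟩
Along h;k (path 2):
  0 h~>1 k~>2
  1 h~>1 k~>2
  2 h~>2 k~>1
  composite₂ = ⟨0:2, 1:2, 2:1⟩
Equal? differ; not commutative

Answer: DOES NOT COMMUTE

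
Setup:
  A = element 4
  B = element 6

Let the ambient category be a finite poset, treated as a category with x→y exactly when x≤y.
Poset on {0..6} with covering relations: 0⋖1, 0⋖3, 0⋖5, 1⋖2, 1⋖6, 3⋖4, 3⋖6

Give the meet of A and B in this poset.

{x : x⊑A ∧ x⊑B} = {0,3}  (A=4, B=6)
  0 ⊑ 3
  3 ⊑ 3
glb = 3

Answer: A∧B = 3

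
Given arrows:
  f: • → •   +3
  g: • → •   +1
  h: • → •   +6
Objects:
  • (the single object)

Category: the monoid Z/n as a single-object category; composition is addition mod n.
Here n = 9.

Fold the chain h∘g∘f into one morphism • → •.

  0 +3≡3 +1≡4 +6≡1  (mod 9)
composite: +1

Answer: +1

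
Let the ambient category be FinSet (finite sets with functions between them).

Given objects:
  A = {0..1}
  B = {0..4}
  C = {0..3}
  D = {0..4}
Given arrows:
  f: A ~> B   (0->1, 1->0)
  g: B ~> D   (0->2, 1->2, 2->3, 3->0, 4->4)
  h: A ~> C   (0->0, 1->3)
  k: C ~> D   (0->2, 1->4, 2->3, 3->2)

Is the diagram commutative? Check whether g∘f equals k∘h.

Answer: COMMUTES

Work:
1) trace f;g:
  0 f~>1 g~>2
  1 f~>0 g~>2
  composite₁ = (0->2, 1->2)
2) trace h;k:
  0 h~>0 k~>2
  1 h~>3 k~>2
  composite₂ = (0->2, 1->2)
Equal? equal; square commutes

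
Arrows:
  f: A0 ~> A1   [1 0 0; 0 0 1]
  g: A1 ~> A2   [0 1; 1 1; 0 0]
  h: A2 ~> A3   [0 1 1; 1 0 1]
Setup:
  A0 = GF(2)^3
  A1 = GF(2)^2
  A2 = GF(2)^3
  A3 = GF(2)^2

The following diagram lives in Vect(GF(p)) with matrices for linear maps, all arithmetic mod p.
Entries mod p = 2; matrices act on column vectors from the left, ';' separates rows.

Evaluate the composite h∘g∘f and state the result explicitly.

Answer: [1 0 1; 0 0 1]

Derivation:
  e0=[1,0,0] f~>[1,0] g~>[0,1,0] h~>[1,0]
  e1=[0,1,0] f~>[0,0] g~>[0,0,0] h~>[0,0]
  e2=[0,0,1] f~>[0,1] g~>[1,1,0] h~>[1,1]
⟦path⟧: [1 0 1; 0 0 1]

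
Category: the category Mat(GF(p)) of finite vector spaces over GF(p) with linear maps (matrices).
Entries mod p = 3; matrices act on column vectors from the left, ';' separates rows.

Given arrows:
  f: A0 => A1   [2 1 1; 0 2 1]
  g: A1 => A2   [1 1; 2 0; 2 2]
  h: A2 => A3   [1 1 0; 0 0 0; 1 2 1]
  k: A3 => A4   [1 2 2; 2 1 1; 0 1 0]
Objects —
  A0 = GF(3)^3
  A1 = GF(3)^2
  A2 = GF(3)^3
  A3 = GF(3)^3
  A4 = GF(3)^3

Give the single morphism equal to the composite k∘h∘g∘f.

  e0=[1,0,0] f=>[2,0] g=>[2,1,1] h=>[0,0,2] k=>[1,2,0]
  e1=[0,1,0] f=>[1,2] g=>[0,2,0] h=>[2,0,1] k=>[1,2,0]
  e2=[0,0,1] f=>[1,1] g=>[2,2,1] h=>[1,0,1] k=>[0,0,0]
⟦path⟧: [1 1 0; 2 2 0; 0 0 0]

Answer: [1 1 0; 2 2 0; 0 0 0]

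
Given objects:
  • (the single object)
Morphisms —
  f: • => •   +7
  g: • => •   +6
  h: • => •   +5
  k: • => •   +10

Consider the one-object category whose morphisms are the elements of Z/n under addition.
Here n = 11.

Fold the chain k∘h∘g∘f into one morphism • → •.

Answer: +6

Trace:
  0 +7≡7 +6≡2 +5≡7 +10≡6  (mod 11)
⟦path⟧: +6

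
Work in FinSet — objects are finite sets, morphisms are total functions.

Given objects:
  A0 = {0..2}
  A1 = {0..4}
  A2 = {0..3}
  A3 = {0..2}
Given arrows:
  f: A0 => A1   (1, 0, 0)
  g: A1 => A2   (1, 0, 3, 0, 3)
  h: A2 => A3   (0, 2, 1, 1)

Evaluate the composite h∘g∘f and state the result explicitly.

  0 f=>1 g=>0 h=>0
  1 f=>0 g=>1 h=>2
  2 f=>0 g=>1 h=>2
result: (0, 2, 2)

Answer: (0, 2, 2)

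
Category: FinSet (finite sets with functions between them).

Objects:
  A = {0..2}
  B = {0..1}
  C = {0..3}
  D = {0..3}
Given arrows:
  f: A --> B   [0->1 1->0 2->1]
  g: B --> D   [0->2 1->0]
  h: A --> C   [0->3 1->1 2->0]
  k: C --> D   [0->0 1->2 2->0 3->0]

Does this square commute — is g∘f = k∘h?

Path 1 = f;g:
  0 f-->1 g-->0
  1 f-->0 g-->2
  2 f-->1 g-->0
  composite₁ = [0->0 1->2 2->0]
Path 2 = h;k:
  0 h-->3 k-->0
  1 h-->1 k-->2
  2 h-->0 k-->0
  composite₂ = [0->0 1->2 2->0]
Equal? same morphism ✓

Answer: COMMUTES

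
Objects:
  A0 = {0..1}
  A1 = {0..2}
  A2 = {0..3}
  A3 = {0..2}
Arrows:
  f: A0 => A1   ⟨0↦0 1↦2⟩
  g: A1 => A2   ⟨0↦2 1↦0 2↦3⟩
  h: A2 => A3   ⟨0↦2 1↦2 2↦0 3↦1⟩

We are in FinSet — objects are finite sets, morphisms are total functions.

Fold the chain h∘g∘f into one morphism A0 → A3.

Answer: ⟨0↦0 1↦1⟩

Work:
  0 f=>0 g=>2 h=>0
  1 f=>2 g=>3 h=>1
⟦path⟧: ⟨0↦0 1↦1⟩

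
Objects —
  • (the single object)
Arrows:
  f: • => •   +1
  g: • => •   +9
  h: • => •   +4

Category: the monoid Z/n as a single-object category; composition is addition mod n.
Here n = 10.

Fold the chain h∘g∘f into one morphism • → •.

Answer: +4

Trace:
  0 +1≡1 +9≡0 +4≡4  (mod 10)
⟦path⟧: +4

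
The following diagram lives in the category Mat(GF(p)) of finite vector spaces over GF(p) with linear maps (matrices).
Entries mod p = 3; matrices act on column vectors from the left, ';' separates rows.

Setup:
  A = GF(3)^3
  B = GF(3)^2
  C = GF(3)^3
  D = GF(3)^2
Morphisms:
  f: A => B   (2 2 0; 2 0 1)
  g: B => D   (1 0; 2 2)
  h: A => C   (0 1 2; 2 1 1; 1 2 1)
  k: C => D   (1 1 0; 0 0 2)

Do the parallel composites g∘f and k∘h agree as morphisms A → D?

Answer: COMMUTES

Work:
1) trace f;g:
  e0=(1,0,0) f=>(2,2) g=>(2,2)
  e1=(0,1,0) f=>(2,0) g=>(2,1)
  e2=(0,0,1) f=>(0,1) g=>(0,2)
  result₁ = (2 2 0; 2 1 2)
2) trace h;k:
  e0=(1,0,0) h=>(0,2,1) k=>(2,2)
  e1=(0,1,0) h=>(1,1,2) k=>(2,1)
  e2=(0,0,1) h=>(2,1,1) k=>(0,2)
  result₂ = (2 2 0; 2 1 2)
Equal? equal; square commutes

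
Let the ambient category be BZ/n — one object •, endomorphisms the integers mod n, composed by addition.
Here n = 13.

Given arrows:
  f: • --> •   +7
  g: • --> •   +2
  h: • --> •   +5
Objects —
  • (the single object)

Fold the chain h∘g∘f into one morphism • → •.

  0 +7≡7 +2≡9 +5≡1  (mod 13)
result: +1

Answer: +1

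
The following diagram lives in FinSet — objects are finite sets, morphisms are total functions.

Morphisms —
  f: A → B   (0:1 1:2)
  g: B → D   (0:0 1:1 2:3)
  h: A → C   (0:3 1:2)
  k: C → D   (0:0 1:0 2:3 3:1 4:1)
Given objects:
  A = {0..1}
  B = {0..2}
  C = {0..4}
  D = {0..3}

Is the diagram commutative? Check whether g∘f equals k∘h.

Answer: COMMUTES

Work:
Path 1 = f;g:
  0 f→1 g→1
  1 f→2 g→3
  composite₁ = (0:1 1:3)
Path 2 = h;k:
  0 h→3 k→1
  1 h→2 k→3
  composite₂ = (0:1 1:3)
Equal? YES — commutes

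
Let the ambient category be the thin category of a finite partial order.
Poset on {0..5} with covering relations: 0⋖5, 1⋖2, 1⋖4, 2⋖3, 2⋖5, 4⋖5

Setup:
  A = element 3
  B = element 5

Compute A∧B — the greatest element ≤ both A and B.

Answer: A∧B = 2

Trace:
{x : x<=A ∧ x<=B} = {1,2}  (A=3, B=5)
  1 <= 2
  2 <= 2
glb = 2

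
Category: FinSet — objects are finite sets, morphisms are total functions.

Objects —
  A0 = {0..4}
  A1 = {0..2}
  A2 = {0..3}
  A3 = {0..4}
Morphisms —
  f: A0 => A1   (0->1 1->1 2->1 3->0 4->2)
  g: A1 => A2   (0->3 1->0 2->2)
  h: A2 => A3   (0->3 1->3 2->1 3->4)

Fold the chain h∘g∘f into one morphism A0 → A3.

  0 f=>1 g=>0 h=>3
  1 f=>1 g=>0 h=>3
  2 f=>1 g=>0 h=>3
  3 f=>0 g=>3 h=>4
  4 f=>2 g=>2 h=>1
composite: (0->3 1->3 2->3 3->4 4->1)

Answer: (0->3 1->3 2->3 3->4 4->1)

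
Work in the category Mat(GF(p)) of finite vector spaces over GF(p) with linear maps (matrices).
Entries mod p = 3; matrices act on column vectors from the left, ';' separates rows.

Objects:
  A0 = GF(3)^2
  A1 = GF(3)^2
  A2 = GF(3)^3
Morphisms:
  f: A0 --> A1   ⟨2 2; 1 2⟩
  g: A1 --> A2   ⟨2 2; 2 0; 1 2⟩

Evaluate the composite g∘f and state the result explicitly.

Answer: ⟨0 2; 1 1; 1 0⟩

Work:
  e0=[1,0] f-->[2,1] g-->[0,1,1]
  e1=[0,1] f-->[2,2] g-->[2,1,0]
composite: ⟨0 2; 1 1; 1 0⟩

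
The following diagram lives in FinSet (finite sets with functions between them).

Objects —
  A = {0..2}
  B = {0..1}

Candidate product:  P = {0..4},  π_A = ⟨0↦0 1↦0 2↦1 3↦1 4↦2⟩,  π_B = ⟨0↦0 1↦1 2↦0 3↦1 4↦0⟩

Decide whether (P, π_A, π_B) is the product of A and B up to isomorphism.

Answer: NOT A VALID PRODUCT — |P|=5 ≠ |A|·|B|=6

Trace:
|A|·|B| = 3·2 = 6;  |P| = 5
  → cardinalities differ; no bijection possible.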